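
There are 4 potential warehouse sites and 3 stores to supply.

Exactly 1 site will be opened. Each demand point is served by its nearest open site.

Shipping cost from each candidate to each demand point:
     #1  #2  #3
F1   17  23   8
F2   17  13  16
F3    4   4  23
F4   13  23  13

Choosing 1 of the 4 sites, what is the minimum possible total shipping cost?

31

Open {F3}.
  #1→F3 4, #2→F3 4, #3→F3 23  ⇒ total 31.
Compare {F2}: total 46.
Compare {F1}: total 48.
No size-1 selection does better; minimum is 31.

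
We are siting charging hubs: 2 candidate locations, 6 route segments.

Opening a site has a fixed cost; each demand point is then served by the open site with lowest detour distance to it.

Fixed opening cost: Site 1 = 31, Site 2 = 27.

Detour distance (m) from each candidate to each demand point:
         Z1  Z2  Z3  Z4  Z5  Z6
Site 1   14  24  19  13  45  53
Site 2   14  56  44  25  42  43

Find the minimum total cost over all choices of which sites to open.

Open {Site 1}: assign each demand point to its cheapest open site.
  Z1→Site 1 14, Z2→Site 1 24, Z3→Site 1 19, Z4→Site 1 13, Z5→Site 1 45, Z6→Site 1 53
  detour distance 168, fixed 31 → total 199.
Compare {Site 1, Site 2}: detour distance 155 + fixed 58 = 213.
Compare {Site 2}: detour distance 224 + fixed 27 = 251.

199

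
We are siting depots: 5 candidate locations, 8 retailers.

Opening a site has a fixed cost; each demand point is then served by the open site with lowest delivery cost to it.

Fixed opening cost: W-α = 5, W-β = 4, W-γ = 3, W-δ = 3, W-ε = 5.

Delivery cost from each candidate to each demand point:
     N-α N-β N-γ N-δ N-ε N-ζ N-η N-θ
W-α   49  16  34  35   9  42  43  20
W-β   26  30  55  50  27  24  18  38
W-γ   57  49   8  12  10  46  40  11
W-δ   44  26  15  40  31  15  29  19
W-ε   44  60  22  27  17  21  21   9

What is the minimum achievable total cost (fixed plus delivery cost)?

Open {W-α, W-β, W-γ, W-δ}: assign each demand point to its cheapest open site.
  N-α→W-β 26, N-β→W-α 16, N-γ→W-γ 8, N-δ→W-γ 12, N-ε→W-α 9, N-ζ→W-δ 15, N-η→W-β 18, N-θ→W-γ 11
  delivery cost 115, fixed 15 → total 130.
Compare {W-α, W-β, W-γ, W-δ, W-ε}: delivery cost 113 + fixed 20 = 133.
Compare {W-α, W-β, W-γ}: delivery cost 124 + fixed 12 = 136.
Compare {W-β, W-γ, W-δ}: delivery cost 126 + fixed 10 = 136.
All other subsets cost ≥ 133. Minimum total cost: 130.

130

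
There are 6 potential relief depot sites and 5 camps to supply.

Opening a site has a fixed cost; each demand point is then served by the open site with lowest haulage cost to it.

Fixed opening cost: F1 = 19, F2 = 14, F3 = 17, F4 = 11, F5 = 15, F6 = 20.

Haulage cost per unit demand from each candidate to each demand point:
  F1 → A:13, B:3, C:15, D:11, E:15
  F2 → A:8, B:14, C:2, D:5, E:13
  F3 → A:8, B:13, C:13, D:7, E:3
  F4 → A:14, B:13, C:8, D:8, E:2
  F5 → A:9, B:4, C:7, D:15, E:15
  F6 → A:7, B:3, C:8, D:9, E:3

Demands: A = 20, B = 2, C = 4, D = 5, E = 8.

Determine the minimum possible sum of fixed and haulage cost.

Open {F2, F6}: assign each demand point to its cheapest open site.
  A→F6 20×7=140, B→F6 2×3=6, C→F2 4×2=8, D→F2 5×5=25, E→F6 8×3=24
  haulage cost 203, fixed 34 → total 237.
Compare {F2, F4, F6}: haulage cost 195 + fixed 45 = 240.
Compare {F2, F5, F6}: haulage cost 203 + fixed 49 = 252.
Compare {F2, F3, F6}: haulage cost 203 + fixed 51 = 254.
All other subsets cost ≥ 240. Minimum total cost: 237.

237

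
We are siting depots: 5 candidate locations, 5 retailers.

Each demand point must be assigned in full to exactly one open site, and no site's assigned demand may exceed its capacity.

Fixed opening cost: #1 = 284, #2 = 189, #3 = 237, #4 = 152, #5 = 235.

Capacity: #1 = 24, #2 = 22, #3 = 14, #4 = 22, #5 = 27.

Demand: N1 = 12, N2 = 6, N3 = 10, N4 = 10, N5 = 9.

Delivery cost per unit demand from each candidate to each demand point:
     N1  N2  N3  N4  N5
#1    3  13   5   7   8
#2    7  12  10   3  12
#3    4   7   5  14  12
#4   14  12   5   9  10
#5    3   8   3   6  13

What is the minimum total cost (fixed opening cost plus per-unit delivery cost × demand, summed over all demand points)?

728

Open {#4, #5}; cheapest assignment that respects the capacities:
  #4 (cap 22, load 20): N3, N4 — cost 10×5 + 10×9 = 140
  #5 (cap 27, load 27): N1, N2, N5 — cost 12×3 + 6×8 + 9×13 = 201
  Shipping 341, fixed 387 → total 728.
  Any other capacity-feasible assignment to {#4, #5} ships for at least 341.
Compare {#2, #5}: its best feasible assignment gives total 733.
Compare {#1, #5}: its best feasible assignment gives total 765.
Every other set of open sites that can feasibly serve all demand totals ≥ 733 even under its best assignment. Minimum: 728.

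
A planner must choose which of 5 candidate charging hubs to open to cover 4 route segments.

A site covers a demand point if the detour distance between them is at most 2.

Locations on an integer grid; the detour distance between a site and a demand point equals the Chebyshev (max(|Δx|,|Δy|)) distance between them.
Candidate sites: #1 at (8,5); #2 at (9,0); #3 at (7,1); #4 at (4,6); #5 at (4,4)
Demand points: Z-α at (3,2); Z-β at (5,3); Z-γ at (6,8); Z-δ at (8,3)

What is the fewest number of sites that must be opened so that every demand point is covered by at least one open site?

Coverage sets (demand points within 2 of each site):
  #1: {Z-δ}
  #2: {}
  #3: {Z-β, Z-δ}
  #4: {Z-γ}
  #5: {Z-α, Z-β}
No 2 sites suffice: every size-2 union leaves at least one demand point uncovered.
But {#1, #4, #5} covers everything, so the minimum is 3.

3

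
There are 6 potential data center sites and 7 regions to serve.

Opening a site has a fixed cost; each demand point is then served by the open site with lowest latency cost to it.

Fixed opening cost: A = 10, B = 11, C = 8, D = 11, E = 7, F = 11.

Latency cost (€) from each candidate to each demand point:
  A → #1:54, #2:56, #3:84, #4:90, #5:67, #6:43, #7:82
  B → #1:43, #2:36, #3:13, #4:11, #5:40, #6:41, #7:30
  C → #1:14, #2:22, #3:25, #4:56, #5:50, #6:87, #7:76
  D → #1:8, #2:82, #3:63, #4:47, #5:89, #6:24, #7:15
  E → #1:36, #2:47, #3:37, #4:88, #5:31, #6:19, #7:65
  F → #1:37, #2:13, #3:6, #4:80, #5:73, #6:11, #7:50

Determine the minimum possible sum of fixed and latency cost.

135

Open {B, D, E, F}: assign each demand point to its cheapest open site.
  #1→D 8, #2→F 13, #3→F 6, #4→B 11, #5→E 31, #6→F 11, #7→D 15
  latency cost 95, fixed 40 → total 135.
Compare {B, D, F}: latency cost 104 + fixed 33 = 137.
Compare {B, C, D, E, F}: latency cost 95 + fixed 48 = 143.
Compare {B, C, D, F}: latency cost 104 + fixed 41 = 145.
All other subsets cost ≥ 137. Minimum total cost: 135.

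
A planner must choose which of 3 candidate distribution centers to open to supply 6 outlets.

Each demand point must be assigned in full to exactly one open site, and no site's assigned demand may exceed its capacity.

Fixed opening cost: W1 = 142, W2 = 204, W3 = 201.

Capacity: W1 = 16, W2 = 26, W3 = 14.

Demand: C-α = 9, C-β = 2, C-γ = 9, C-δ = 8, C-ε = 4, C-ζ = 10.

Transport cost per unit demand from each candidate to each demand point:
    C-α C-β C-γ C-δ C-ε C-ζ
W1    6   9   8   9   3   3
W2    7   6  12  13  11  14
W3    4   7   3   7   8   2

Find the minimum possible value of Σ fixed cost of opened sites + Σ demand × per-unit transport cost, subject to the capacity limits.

681

Open {W1, W2}; cheapest assignment that respects the capacities:
  W1 (cap 16, load 16): C-β, C-ε, C-ζ — cost 2×9 + 4×3 + 10×3 = 60
  W2 (cap 26, load 26): C-α, C-γ, C-δ — cost 9×7 + 9×12 + 8×13 = 275
  Shipping 335, fixed 346 → total 681.
  Any other capacity-feasible assignment to {W1, W2} ships for at least 335.
Compare {W1, W2, W3}: its best feasible assignment gives total 795.
Every other set of open sites that can feasibly serve all demand totals ≥ 795 even under its best assignment. Minimum: 681.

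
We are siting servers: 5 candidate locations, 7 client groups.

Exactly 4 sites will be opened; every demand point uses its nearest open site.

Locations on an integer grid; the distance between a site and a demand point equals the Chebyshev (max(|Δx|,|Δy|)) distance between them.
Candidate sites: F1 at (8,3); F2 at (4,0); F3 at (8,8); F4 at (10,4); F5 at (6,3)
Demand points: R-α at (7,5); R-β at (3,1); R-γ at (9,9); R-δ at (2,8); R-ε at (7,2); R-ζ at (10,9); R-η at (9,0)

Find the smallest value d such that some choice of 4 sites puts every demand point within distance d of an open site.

Open {F1, F2, F3, F5}.
  Farthest demand point is R-δ at distance 5 (to F5); all others are ≤ 5.
With {F1, F2, F4, F5} the worst case is 5.
With {F1, F3, F4, F5} the worst case is 5.
No size-4 selection achieves below 5.

5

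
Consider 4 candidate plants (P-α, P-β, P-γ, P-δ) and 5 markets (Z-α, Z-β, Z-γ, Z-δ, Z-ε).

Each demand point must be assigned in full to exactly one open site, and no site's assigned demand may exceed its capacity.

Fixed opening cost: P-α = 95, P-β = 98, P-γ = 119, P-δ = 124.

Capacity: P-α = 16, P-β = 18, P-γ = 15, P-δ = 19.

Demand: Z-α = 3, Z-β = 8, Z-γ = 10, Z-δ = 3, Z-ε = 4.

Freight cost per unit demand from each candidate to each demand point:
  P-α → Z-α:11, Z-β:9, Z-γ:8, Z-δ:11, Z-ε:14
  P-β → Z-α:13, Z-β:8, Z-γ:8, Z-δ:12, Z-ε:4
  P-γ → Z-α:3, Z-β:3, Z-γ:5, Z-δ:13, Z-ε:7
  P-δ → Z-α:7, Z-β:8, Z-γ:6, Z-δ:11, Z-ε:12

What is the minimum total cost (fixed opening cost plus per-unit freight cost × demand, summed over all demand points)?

382

Open {P-β, P-γ}; cheapest assignment that respects the capacities:
  P-β (cap 18, load 17): Z-γ, Z-δ, Z-ε — cost 10×8 + 3×12 + 4×4 = 132
  P-γ (cap 15, load 11): Z-α, Z-β — cost 3×3 + 8×3 = 33
  Shipping 165, fixed 217 → total 382.
  Any other capacity-feasible assignment to {P-β, P-γ} ships for at least 165.
Compare {P-α, P-γ}: its best feasible assignment gives total 388.
Compare {P-γ, P-δ}: its best feasible assignment gives total 397.
Every other set of open sites that can feasibly serve all demand totals ≥ 388 even under its best assignment. Minimum: 382.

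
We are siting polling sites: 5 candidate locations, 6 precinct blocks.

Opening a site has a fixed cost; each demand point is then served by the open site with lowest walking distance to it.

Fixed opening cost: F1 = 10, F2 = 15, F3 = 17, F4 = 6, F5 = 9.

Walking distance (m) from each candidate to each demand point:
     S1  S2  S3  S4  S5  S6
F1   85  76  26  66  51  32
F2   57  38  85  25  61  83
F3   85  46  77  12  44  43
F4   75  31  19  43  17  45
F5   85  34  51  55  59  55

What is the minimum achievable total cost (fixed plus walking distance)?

Open {F1, F2, F4}: assign each demand point to its cheapest open site.
  S1→F2 57, S2→F4 31, S3→F4 19, S4→F2 25, S5→F4 17, S6→F1 32
  walking distance 181, fixed 31 → total 212.
Compare {F2, F4}: walking distance 194 + fixed 21 = 215.
Compare {F1, F2, F3, F4}: walking distance 168 + fixed 48 = 216.
Compare {F2, F3, F4}: walking distance 179 + fixed 38 = 217.
All other subsets cost ≥ 215. Minimum total cost: 212.

212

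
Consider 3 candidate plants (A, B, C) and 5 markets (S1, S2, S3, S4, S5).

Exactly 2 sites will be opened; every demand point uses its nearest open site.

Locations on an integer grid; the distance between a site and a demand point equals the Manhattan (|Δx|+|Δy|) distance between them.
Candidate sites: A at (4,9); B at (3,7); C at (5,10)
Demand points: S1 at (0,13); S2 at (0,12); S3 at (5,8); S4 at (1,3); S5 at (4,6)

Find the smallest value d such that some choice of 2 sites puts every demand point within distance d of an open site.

Open {A, B}.
  Farthest demand point is S1 at distance 8 (to A); all others are ≤ 8.
With {B, C} the worst case is 8.
With {A, C} the worst case is 9.
No size-2 selection achieves below 8.

8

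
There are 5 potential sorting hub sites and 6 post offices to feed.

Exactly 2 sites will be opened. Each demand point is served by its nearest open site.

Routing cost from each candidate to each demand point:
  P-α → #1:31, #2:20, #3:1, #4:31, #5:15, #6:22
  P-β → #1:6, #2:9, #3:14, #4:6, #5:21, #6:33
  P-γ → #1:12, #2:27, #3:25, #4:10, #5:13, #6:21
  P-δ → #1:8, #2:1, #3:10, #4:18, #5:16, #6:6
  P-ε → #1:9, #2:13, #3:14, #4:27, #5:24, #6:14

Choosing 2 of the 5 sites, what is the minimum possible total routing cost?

45

Open {P-β, P-δ}.
  #1→P-β 6, #2→P-δ 1, #3→P-δ 10, #4→P-β 6, #5→P-δ 16, #6→P-δ 6  ⇒ total 45.
Compare {P-γ, P-δ}: total 48.
Compare {P-α, P-δ}: total 49.
No size-2 selection does better; minimum is 45.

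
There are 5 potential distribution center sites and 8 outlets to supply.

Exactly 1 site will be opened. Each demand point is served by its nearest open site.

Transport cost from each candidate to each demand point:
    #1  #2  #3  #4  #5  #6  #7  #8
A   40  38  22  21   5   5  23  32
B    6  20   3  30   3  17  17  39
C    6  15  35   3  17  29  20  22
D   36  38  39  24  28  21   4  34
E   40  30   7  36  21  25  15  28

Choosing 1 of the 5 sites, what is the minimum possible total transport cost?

135

Open {B}.
  #1→B 6, #2→B 20, #3→B 3, #4→B 30, #5→B 3, #6→B 17, #7→B 17, #8→B 39  ⇒ total 135.
Compare {C}: total 147.
Compare {A}: total 186.
No size-1 selection does better; minimum is 135.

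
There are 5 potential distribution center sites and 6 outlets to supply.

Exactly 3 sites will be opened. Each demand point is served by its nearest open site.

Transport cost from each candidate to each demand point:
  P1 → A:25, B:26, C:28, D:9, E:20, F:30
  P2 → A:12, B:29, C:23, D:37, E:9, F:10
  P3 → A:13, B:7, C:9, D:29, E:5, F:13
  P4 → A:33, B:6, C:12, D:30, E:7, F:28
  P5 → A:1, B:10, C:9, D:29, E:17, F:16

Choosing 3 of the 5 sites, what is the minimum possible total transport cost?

Open {P1, P3, P5}.
  A→P5 1, B→P3 7, C→P3 9, D→P1 9, E→P3 5, F→P3 13  ⇒ total 44.
Compare {P1, P2, P5}: total 48.
Compare {P1, P4, P5}: total 48.
No size-3 selection does better; minimum is 44.

44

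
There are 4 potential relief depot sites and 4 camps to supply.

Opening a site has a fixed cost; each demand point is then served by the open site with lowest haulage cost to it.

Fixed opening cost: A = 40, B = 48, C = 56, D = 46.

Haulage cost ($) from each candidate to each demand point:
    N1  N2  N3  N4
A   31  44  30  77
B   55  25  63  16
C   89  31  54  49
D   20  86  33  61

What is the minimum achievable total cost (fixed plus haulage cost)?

188

Open {B, D}: assign each demand point to its cheapest open site.
  N1→D 20, N2→B 25, N3→D 33, N4→B 16
  haulage cost 94, fixed 94 → total 188.
Compare {A, B}: haulage cost 102 + fixed 88 = 190.
Compare {B}: haulage cost 159 + fixed 48 = 207.
Compare {A}: haulage cost 182 + fixed 40 = 222.
All other subsets cost ≥ 190. Minimum total cost: 188.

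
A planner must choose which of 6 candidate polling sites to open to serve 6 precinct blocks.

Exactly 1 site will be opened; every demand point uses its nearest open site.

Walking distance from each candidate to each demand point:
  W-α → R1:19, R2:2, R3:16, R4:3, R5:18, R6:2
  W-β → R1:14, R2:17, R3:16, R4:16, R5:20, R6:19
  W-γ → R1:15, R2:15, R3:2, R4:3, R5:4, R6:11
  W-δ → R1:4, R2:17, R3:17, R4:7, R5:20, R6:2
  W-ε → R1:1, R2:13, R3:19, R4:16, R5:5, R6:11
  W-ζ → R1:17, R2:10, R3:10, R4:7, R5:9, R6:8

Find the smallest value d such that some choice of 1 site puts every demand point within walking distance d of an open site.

Open {W-γ}.
  Farthest demand point is R1 at walking distance 15 (to W-γ); all others are ≤ 15.
With {W-ζ} the worst case is 17.
With {W-α} the worst case is 19.
No size-1 selection achieves below 15.

15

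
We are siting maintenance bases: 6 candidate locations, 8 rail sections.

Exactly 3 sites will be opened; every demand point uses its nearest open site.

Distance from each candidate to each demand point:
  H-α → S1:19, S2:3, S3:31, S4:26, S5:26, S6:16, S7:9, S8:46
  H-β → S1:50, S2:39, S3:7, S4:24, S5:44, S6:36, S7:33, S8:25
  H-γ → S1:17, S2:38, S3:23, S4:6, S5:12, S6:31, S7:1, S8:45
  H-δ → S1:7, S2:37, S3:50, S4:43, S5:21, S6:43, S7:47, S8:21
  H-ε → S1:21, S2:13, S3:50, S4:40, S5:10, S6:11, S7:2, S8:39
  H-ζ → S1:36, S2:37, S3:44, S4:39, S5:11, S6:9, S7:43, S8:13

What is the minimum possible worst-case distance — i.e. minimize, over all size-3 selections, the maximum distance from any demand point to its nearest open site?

23

Open {H-α, H-γ, H-δ}.
  Farthest demand point is S3 at distance 23 (to H-γ); all others are ≤ 23.
With {H-α, H-γ, H-ζ} the worst case is 23.
With {H-γ, H-δ, H-ε} the worst case is 23.
No size-3 selection achieves below 23.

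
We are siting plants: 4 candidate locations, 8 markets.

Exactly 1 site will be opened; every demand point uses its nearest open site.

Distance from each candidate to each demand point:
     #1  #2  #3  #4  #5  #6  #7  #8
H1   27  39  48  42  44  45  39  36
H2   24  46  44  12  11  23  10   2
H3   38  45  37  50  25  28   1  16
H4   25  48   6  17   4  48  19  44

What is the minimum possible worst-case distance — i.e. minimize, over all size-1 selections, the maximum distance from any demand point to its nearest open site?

46

Open {H2}.
  Farthest demand point is #2 at distance 46 (to H2); all others are ≤ 46.
With {H1} the worst case is 48.
With {H4} the worst case is 48.
No size-1 selection achieves below 46.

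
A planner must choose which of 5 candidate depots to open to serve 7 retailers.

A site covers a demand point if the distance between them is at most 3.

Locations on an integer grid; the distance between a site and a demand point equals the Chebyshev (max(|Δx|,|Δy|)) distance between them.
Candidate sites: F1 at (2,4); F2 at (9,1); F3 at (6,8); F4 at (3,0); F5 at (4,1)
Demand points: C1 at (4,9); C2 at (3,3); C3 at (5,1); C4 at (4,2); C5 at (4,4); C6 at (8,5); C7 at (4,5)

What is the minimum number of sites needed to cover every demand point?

Coverage sets (demand points within 3 of each site):
  F1: {C2, C3, C4, C5, C7}
  F2: {}
  F3: {C1, C6, C7}
  F4: {C2, C3, C4}
  F5: {C2, C3, C4, C5}
No single site covers all 7 demand points.
But {F1, F3} covers everything, so the minimum is 2.

2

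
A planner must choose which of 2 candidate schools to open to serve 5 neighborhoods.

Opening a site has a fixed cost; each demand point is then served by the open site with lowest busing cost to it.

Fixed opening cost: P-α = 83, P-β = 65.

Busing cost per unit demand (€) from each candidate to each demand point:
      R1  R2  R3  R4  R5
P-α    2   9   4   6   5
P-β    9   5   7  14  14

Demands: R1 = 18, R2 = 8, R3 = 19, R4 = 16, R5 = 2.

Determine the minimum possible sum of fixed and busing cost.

373

Open {P-α}: assign each demand point to its cheapest open site.
  R1→P-α 18×2=36, R2→P-α 8×9=72, R3→P-α 19×4=76, R4→P-α 16×6=96, R5→P-α 2×5=10
  busing cost 290, fixed 83 → total 373.
Compare {P-α, P-β}: busing cost 258 + fixed 148 = 406.
Compare {P-β}: busing cost 587 + fixed 65 = 652.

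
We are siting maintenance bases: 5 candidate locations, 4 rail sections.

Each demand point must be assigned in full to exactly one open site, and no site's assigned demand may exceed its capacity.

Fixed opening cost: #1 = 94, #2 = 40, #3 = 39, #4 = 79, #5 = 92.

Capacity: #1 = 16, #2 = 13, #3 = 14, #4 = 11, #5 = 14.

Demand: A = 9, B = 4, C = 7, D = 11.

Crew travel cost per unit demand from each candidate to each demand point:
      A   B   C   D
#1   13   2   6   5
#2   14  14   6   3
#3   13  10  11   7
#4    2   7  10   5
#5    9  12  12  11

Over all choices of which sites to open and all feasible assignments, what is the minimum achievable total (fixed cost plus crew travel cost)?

Open {#1, #2, #4}; cheapest assignment that respects the capacities:
  #1 (cap 16, load 11): B, C — cost 4×2 + 7×6 = 50
  #2 (cap 13, load 11): D — cost 11×3 = 33
  #4 (cap 11, load 9): A — cost 9×2 = 18
  Shipping 101, fixed 213 → total 314.
  Any other capacity-feasible assignment to {#1, #2, #4} ships for at least 101.
Compare {#2, #3, #4}: its best feasible assignment gives total 326.
Compare {#1, #2, #3, #4}: its best feasible assignment gives total 353.
Every other set of open sites that can feasibly serve all demand totals ≥ 326 even under its best assignment. Minimum: 314.

314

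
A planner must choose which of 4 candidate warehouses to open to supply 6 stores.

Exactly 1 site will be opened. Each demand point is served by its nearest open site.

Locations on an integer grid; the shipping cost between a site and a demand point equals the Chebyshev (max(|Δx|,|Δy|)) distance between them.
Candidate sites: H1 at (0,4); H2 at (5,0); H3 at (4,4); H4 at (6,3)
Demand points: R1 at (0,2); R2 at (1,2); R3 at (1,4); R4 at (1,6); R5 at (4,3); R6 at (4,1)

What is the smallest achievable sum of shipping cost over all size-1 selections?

Open {H1}.
  R1→H1 2, R2→H1 2, R3→H1 1, R4→H1 2, R5→H1 4, R6→H1 4  ⇒ total 15.
Compare {H3}: total 17.
Compare {H2}: total 23.
No size-1 selection does better; minimum is 15.

15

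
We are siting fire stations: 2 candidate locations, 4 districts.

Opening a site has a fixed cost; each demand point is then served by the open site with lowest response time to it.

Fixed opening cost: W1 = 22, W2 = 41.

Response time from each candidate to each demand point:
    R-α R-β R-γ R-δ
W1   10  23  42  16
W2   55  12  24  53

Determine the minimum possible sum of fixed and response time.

Open {W1}: assign each demand point to its cheapest open site.
  R-α→W1 10, R-β→W1 23, R-γ→W1 42, R-δ→W1 16
  response time 91, fixed 22 → total 113.
Compare {W1, W2}: response time 62 + fixed 63 = 125.
Compare {W2}: response time 144 + fixed 41 = 185.

113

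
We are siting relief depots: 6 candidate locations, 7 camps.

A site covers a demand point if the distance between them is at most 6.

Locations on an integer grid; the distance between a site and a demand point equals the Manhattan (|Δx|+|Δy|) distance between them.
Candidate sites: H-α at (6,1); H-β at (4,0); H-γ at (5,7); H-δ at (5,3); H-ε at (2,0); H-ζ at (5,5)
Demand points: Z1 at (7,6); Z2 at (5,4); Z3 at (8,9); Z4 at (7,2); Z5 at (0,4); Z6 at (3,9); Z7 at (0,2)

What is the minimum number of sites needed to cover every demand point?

Coverage sets (demand points within 6 of each site):
  H-α: {Z1, Z2, Z4}
  H-β: {Z2, Z4, Z7}
  H-γ: {Z1, Z2, Z3, Z6}
  H-δ: {Z1, Z2, Z4, Z5, Z7}
  H-ε: {Z5, Z7}
  H-ζ: {Z1, Z2, Z4, Z5, Z6}
No single site covers all 7 demand points.
But {H-γ, H-δ} covers everything, so the minimum is 2.

2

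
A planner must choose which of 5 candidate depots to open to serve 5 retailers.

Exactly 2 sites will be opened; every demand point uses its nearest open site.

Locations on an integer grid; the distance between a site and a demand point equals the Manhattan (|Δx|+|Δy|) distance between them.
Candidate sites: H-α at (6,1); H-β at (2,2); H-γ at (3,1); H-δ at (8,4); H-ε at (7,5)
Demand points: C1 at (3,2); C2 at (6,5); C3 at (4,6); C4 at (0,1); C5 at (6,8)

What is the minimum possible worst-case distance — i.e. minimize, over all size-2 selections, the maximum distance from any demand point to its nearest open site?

Open {H-β, H-ε}.
  Farthest demand point is C3 at distance 4 (to H-ε); all others are ≤ 4.
With {H-γ, H-ε} the worst case is 4.
With {H-α, H-δ} the worst case is 6.
No size-2 selection achieves below 4.

4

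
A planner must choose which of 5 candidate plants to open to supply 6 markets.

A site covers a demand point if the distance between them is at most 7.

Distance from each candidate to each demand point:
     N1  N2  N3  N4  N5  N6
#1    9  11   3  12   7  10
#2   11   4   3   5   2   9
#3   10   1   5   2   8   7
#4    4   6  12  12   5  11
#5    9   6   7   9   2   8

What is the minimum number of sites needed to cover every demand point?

2

Coverage sets (demand points within 7 of each site):
  #1: {N3, N5}
  #2: {N2, N3, N4, N5}
  #3: {N2, N3, N4, N6}
  #4: {N1, N2, N5}
  #5: {N2, N3, N5}
No single site covers all 6 demand points.
But {#3, #4} covers everything, so the minimum is 2.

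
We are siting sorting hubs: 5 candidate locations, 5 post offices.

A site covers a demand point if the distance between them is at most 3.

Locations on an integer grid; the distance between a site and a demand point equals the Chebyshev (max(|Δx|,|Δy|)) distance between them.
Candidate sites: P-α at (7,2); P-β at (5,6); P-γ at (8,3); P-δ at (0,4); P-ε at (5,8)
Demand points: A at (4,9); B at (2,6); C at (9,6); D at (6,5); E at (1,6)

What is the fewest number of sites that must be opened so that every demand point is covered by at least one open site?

Coverage sets (demand points within 3 of each site):
  P-α: {D}
  P-β: {A, B, D}
  P-γ: {C, D}
  P-δ: {B, E}
  P-ε: {A, B, D}
No 2 sites suffice: every size-2 union leaves at least one demand point uncovered.
But {P-β, P-γ, P-δ} covers everything, so the minimum is 3.

3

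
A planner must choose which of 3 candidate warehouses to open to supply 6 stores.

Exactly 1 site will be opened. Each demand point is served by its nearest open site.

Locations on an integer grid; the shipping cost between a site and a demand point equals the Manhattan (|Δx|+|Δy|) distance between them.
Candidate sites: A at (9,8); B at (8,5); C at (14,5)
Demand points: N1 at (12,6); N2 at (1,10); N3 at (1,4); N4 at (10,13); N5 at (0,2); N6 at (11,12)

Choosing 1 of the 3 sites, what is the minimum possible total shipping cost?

Open {A}.
  N1→A 5, N2→A 10, N3→A 12, N4→A 6, N5→A 15, N6→A 6  ⇒ total 54.
Compare {B}: total 56.
Compare {C}: total 74.

54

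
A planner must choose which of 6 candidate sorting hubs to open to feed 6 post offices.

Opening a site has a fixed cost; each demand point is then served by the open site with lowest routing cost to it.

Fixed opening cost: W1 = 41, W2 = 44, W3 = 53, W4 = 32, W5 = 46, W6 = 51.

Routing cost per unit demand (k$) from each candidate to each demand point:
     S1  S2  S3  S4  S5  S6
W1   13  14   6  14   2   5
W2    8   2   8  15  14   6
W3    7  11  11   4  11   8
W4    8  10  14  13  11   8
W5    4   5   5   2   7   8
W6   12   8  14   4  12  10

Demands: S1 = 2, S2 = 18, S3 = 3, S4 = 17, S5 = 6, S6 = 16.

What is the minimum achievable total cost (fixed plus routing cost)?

Open {W1, W2, W5}: assign each demand point to its cheapest open site.
  S1→W5 2×4=8, S2→W2 18×2=36, S3→W5 3×5=15, S4→W5 17×2=34, S5→W1 6×2=12, S6→W1 16×5=80
  routing cost 185, fixed 131 → total 316.
Compare {W2, W5}: routing cost 231 + fixed 90 = 321.
Compare {W1, W5}: routing cost 239 + fixed 87 = 326.
Compare {W1, W2, W4, W5}: routing cost 185 + fixed 163 = 348.
All other subsets cost ≥ 321. Minimum total cost: 316.

316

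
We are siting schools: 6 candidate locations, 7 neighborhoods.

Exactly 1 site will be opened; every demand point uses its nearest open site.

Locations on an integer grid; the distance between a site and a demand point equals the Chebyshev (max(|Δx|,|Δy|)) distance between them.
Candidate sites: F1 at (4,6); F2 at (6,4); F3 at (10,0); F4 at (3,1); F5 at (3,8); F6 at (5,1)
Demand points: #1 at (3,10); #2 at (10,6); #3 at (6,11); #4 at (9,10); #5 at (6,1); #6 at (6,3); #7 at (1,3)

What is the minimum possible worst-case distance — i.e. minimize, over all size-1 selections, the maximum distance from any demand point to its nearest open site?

6

Open {F1}.
  Farthest demand point is #2 at distance 6 (to F1); all others are ≤ 6.
With {F2} the worst case is 7.
With {F5} the worst case is 7.
No size-1 selection achieves below 6.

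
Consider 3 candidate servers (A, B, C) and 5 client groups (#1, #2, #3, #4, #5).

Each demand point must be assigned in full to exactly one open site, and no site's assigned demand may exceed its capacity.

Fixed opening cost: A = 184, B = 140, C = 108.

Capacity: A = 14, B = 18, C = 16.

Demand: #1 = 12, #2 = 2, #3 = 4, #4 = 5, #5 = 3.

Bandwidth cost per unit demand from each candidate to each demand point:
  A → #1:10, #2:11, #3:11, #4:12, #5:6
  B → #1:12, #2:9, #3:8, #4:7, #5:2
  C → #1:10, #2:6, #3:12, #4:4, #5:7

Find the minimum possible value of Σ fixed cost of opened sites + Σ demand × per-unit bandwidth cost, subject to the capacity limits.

Open {B, C}; cheapest assignment that respects the capacities:
  B (cap 18, load 12): #3, #4, #5 — cost 4×8 + 5×7 + 3×2 = 73
  C (cap 16, load 14): #1, #2 — cost 12×10 + 2×6 = 132
  Shipping 205, fixed 248 → total 453.
  Any other capacity-feasible assignment to {B, C} ships for at least 205.
Compare {A, C}: its best feasible assignment gives total 513.
Compare {A, B}: its best feasible assignment gives total 535.
Every other set of open sites that can feasibly serve all demand totals ≥ 513 even under its best assignment. Minimum: 453.

453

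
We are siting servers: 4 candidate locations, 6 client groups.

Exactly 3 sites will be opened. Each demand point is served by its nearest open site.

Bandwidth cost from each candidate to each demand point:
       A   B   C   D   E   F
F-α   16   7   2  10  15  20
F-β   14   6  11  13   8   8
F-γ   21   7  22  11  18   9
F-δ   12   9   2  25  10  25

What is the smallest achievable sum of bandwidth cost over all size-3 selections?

46

Open {F-α, F-β, F-δ}.
  A→F-δ 12, B→F-β 6, C→F-α 2, D→F-α 10, E→F-β 8, F→F-β 8  ⇒ total 46.
Compare {F-β, F-γ, F-δ}: total 47.
Compare {F-α, F-β, F-γ}: total 48.
No size-3 selection does better; minimum is 46.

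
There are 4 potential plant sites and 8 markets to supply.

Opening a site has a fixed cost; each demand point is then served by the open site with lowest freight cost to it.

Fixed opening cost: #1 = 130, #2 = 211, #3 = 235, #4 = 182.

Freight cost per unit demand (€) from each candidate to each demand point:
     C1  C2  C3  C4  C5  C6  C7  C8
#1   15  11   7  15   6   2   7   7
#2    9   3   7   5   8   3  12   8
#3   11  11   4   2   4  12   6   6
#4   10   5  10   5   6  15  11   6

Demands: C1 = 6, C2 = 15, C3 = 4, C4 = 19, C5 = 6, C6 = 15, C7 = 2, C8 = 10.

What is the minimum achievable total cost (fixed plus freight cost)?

630

Open {#2}: assign each demand point to its cheapest open site.
  C1→#2 6×9=54, C2→#2 15×3=45, C3→#2 4×7=28, C4→#2 19×5=95, C5→#2 6×8=48, C6→#2 15×3=45, C7→#2 2×12=24, C8→#2 10×8=80
  freight cost 419, fixed 211 → total 630.
Compare {#1, #4}: freight cost 398 + fixed 312 = 710.
Compare {#1, #2}: freight cost 372 + fixed 341 = 713.
Compare {#2, #3}: freight cost 294 + fixed 446 = 740.
All other subsets cost ≥ 710. Minimum total cost: 630.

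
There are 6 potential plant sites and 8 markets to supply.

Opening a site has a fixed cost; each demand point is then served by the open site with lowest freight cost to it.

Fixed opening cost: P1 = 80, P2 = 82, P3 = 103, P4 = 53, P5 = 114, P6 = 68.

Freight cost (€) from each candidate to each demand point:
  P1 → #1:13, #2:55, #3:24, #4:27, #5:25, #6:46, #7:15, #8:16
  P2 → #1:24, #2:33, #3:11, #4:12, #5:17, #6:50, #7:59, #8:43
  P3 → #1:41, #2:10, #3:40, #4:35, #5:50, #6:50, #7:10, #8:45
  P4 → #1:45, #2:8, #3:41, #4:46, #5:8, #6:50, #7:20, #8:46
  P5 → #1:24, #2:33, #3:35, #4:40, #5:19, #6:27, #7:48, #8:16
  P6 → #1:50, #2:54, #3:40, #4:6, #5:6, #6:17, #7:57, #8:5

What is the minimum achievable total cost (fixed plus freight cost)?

268

Open {P4, P6}: assign each demand point to its cheapest open site.
  #1→P4 45, #2→P4 8, #3→P6 40, #4→P6 6, #5→P6 6, #6→P6 17, #7→P4 20, #8→P6 5
  freight cost 147, fixed 121 → total 268.
Compare {P1, P6}: freight cost 140 + fixed 148 = 288.
Compare {P1, P4}: freight cost 157 + fixed 133 = 290.
Compare {P1, P4, P6}: freight cost 94 + fixed 201 = 295.
All other subsets cost ≥ 288. Minimum total cost: 268.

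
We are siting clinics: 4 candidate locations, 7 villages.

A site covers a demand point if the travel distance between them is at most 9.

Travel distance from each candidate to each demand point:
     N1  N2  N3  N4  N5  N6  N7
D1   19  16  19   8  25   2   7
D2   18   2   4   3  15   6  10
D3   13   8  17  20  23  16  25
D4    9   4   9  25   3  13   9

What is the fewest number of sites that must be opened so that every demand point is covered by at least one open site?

2

Coverage sets (demand points within 9 of each site):
  D1: {N4, N6, N7}
  D2: {N2, N3, N4, N6}
  D3: {N2}
  D4: {N1, N2, N3, N5, N7}
No single site covers all 7 demand points.
But {D1, D4} covers everything, so the minimum is 2.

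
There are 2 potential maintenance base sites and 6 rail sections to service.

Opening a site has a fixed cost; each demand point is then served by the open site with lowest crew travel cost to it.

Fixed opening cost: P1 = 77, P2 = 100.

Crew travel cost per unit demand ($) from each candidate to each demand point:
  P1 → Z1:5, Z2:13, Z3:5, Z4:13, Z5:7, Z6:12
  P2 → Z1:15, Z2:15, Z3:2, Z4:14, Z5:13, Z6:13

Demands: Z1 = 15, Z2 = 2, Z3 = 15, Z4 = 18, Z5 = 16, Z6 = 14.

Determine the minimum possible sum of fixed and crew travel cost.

767

Open {P1}: assign each demand point to its cheapest open site.
  Z1→P1 15×5=75, Z2→P1 2×13=26, Z3→P1 15×5=75, Z4→P1 18×13=234, Z5→P1 16×7=112, Z6→P1 14×12=168
  crew travel cost 690, fixed 77 → total 767.
Compare {P1, P2}: crew travel cost 645 + fixed 177 = 822.
Compare {P2}: crew travel cost 927 + fixed 100 = 1027.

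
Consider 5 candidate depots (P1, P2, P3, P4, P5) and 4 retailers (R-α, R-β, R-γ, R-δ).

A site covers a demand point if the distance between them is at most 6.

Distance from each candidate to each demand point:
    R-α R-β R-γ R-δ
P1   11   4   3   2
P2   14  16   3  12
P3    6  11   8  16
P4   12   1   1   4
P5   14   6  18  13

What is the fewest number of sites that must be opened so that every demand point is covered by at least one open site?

Coverage sets (demand points within 6 of each site):
  P1: {R-β, R-γ, R-δ}
  P2: {R-γ}
  P3: {R-α}
  P4: {R-β, R-γ, R-δ}
  P5: {R-β}
No single site covers all 4 demand points.
But {P1, P3} covers everything, so the minimum is 2.

2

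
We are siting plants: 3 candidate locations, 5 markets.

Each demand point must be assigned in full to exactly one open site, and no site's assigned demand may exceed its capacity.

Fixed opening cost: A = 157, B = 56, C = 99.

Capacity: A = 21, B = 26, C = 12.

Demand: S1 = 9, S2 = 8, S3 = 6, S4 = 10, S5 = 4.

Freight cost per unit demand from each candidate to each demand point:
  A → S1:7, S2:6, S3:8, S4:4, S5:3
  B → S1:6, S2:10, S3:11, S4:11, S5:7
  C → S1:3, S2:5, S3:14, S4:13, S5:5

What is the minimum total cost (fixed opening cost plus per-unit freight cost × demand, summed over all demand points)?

445

Open {B, C}; cheapest assignment that respects the capacities:
  B (cap 26, load 25): S1, S3, S4 — cost 9×6 + 6×11 + 10×11 = 230
  C (cap 12, load 12): S2, S5 — cost 8×5 + 4×5 = 60
  Shipping 290, fixed 155 → total 445.
  Any other capacity-feasible assignment to {B, C} ships for at least 290.
Compare {A, B}: its best feasible assignment gives total 447.
Compare {A, B, C}: its best feasible assignment gives total 506.
Every other set of open sites that can feasibly serve all demand totals ≥ 447 even under its best assignment. Minimum: 445.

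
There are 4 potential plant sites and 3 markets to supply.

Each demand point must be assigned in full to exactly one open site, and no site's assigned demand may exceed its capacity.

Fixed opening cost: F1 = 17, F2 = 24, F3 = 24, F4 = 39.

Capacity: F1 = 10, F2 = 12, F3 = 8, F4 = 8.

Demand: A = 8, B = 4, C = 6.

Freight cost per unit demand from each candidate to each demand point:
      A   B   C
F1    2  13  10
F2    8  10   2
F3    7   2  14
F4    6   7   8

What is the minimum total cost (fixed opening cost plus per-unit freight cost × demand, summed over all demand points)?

Open {F1, F2, F3}; cheapest assignment that respects the capacities:
  F1 (cap 10, load 8): A — cost 8×2 = 16
  F2 (cap 12, load 6): C — cost 6×2 = 12
  F3 (cap 8, load 4): B — cost 4×2 = 8
  Shipping 36, fixed 65 → total 101.
  Any other capacity-feasible assignment to {F1, F2, F3} ships for at least 36.
Compare {F1, F2}: its best feasible assignment gives total 109.
Compare {F1, F2, F4}: its best feasible assignment gives total 136.
Every other set of open sites that can feasibly serve all demand totals ≥ 109 even under its best assignment. Minimum: 101.

101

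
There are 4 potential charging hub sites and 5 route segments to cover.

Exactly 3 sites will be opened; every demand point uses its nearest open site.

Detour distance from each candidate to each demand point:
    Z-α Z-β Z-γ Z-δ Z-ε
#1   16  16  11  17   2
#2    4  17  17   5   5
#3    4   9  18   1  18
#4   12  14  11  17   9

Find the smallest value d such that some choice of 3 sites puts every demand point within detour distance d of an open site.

11

Open {#1, #2, #3}.
  Farthest demand point is Z-γ at detour distance 11 (to #1); all others are ≤ 11.
With {#1, #3, #4} the worst case is 11.
With {#2, #3, #4} the worst case is 11.
No size-3 selection achieves below 11.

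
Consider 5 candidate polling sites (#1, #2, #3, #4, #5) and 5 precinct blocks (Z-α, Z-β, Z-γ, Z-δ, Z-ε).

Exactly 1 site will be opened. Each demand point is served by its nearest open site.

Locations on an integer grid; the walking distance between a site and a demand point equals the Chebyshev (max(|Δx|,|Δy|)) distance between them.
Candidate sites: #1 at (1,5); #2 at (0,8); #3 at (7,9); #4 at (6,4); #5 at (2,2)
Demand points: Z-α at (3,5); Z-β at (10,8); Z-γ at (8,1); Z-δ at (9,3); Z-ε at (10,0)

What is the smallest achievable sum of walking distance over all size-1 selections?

Open {#4}.
  Z-α→#4 3, Z-β→#4 4, Z-γ→#4 3, Z-δ→#4 3, Z-ε→#4 4  ⇒ total 17.
Compare {#3}: total 30.
Compare {#5}: total 32.
No size-1 selection does better; minimum is 17.

17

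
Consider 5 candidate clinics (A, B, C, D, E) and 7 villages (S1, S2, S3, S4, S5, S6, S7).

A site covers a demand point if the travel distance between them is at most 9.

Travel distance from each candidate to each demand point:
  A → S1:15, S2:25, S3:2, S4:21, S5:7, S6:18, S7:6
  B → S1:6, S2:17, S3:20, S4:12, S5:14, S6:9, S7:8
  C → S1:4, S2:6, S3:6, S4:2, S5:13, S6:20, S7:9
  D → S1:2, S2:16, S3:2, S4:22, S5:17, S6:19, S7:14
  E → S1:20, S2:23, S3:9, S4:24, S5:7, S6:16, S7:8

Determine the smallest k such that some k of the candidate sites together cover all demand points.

3

Coverage sets (demand points within 9 of each site):
  A: {S3, S5, S7}
  B: {S1, S6, S7}
  C: {S1, S2, S3, S4, S7}
  D: {S1, S3}
  E: {S3, S5, S7}
No 2 sites suffice: every size-2 union leaves at least one demand point uncovered.
But {A, B, C} covers everything, so the minimum is 3.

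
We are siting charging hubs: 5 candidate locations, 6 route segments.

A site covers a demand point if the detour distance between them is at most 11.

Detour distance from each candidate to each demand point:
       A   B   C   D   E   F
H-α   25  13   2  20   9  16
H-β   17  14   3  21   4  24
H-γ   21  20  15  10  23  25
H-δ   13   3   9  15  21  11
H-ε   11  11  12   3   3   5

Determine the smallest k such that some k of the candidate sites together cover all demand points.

2

Coverage sets (demand points within 11 of each site):
  H-α: {C, E}
  H-β: {C, E}
  H-γ: {D}
  H-δ: {B, C, F}
  H-ε: {A, B, D, E, F}
No single site covers all 6 demand points.
But {H-α, H-ε} covers everything, so the minimum is 2.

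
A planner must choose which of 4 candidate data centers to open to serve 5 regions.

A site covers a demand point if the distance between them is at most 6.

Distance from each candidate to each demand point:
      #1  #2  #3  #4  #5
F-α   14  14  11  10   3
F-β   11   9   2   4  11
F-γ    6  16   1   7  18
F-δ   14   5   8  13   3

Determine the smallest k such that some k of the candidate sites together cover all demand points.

Coverage sets (demand points within 6 of each site):
  F-α: {#5}
  F-β: {#3, #4}
  F-γ: {#1, #3}
  F-δ: {#2, #5}
No 2 sites suffice: every size-2 union leaves at least one demand point uncovered.
But {F-β, F-γ, F-δ} covers everything, so the minimum is 3.

3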